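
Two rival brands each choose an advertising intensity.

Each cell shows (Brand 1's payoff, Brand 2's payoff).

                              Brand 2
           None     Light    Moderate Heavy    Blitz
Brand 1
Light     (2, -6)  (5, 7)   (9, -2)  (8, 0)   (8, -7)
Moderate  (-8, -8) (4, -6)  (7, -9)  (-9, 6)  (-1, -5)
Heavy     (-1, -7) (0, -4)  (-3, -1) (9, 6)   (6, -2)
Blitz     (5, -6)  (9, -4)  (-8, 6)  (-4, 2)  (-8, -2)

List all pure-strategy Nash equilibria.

(Light, None): Brand 1 can switch to Blitz (2 → 5). Not NE.
(Light, Light): Brand 1 can switch to Blitz (5 → 9). Not NE.
(Light, Moderate): Brand 2 can switch to Light (-2 → 7). Not NE.
(Light, Heavy): Brand 1 can switch to Heavy (8 → 9). Not NE.
(Light, Blitz): Brand 2 can switch to None (-7 → -6). Not NE.
(Moderate, None): Brand 1 can switch to Light (-8 → 2). Not NE.
(Moderate, Light): Brand 1 can switch to Light (4 → 5). Not NE.
(Moderate, Moderate): Brand 1 can switch to Light (7 → 9). Not NE.
(Moderate, Heavy): Brand 1 can switch to Light (-9 → 8). Not NE.
(Moderate, Blitz): Brand 1 can switch to Light (-1 → 8). Not NE.
(Heavy, None): Brand 1 can switch to Light (-1 → 2). Not NE.
(Heavy, Light): Brand 1 can switch to Light (0 → 5). Not NE.
(Heavy, Heavy): Brand 1 gets 9, best alternative 8; Brand 2 gets 6, best alternative -1. No profitable deviation — NE.
(The remaining 7 profiles each have a profitable deviation by the same check.)

(Heavy, Heavy)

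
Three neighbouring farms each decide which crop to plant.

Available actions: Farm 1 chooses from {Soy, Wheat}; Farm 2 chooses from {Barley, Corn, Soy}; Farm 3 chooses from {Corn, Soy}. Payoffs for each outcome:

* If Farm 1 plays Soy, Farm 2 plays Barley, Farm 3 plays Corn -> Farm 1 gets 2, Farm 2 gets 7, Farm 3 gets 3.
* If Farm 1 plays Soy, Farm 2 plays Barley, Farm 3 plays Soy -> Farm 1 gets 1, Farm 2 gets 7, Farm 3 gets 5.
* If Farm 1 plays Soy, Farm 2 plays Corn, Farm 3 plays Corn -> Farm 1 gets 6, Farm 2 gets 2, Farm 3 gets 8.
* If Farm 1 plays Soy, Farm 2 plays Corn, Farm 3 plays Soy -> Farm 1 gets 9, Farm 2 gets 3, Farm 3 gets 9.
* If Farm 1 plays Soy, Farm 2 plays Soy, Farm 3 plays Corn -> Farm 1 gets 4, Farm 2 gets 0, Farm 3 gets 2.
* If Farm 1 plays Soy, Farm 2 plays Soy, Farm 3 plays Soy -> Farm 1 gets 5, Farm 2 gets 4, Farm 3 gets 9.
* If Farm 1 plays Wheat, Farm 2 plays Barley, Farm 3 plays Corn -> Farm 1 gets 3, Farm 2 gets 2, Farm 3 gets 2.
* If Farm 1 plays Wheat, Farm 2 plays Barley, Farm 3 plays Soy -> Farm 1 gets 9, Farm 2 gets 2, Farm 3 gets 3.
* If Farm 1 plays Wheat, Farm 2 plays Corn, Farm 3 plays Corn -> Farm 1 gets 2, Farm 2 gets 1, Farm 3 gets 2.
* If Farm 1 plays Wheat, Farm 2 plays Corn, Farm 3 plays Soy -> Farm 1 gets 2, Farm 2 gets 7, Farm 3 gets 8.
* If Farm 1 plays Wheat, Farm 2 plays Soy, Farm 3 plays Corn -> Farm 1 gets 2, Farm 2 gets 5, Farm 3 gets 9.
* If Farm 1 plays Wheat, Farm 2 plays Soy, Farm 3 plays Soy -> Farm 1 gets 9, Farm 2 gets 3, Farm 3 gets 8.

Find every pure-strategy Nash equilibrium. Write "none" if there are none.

Farm 1 against (Barley, Corn): payoffs 2, 3 → best response Wheat.
Farm 1 against (Barley, Soy): payoffs 1, 9 → best response Wheat.
Farm 1 against (Corn, Corn): payoffs 6, 2 → best response Soy.
Farm 1 against (Corn, Soy): payoffs 9, 2 → best response Soy.
Farm 1 against (Soy, Corn): payoffs 4, 2 → best response Soy.
Farm 1 against (Soy, Soy): payoffs 5, 9 → best response Wheat.
Farm 2 against (Soy, Corn): payoffs 7, 2, 0 → best response Barley.
Farm 2 against (Soy, Soy): payoffs 7, 3, 4 → best response Barley.
Farm 2 against (Wheat, Corn): payoffs 2, 1, 5 → best response Soy.
Farm 2 against (Wheat, Soy): payoffs 2, 7, 3 → best response Corn.
Farm 3 against (Soy, Barley): payoffs 3, 5 → best response Soy.
Farm 3 against (Soy, Corn): payoffs 8, 9 → best response Soy.
Farm 3 against (Soy, Soy): payoffs 2, 9 → best response Soy.
Farm 3 against (Wheat, Barley): payoffs 2, 3 → best response Soy.
Farm 3 against (Wheat, Corn): payoffs 2, 8 → best response Soy.
Farm 3 against (Wheat, Soy): payoffs 9, 8 → best response Corn.
No profile is a mutual best response for all players.

There is no pure-strategy Nash equilibrium.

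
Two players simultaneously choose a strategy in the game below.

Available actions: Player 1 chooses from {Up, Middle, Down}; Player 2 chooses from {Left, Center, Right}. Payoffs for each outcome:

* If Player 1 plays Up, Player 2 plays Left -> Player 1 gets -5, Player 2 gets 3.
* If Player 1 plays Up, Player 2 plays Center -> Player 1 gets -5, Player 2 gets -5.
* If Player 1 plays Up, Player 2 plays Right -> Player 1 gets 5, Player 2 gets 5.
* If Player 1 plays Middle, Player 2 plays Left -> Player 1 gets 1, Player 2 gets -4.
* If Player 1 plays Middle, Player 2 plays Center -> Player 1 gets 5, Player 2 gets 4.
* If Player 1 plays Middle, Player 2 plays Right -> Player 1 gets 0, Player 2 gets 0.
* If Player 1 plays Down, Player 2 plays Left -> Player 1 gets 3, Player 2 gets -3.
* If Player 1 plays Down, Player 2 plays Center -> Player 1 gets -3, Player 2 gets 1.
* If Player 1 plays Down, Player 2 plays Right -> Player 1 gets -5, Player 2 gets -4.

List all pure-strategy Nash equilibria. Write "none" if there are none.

(Up, Left): Player 1 can switch to Middle (-5 → 1). Not NE.
(Up, Center): Player 1 can switch to Middle (-5 → 5). Not NE.
(Up, Right): Player 1 gets 5, best alternative 0; Player 2 gets 5, best alternative 3. No profitable deviation — NE.
(Middle, Left): Player 1 can switch to Down (1 → 3). Not NE.
(Middle, Center): Player 1 gets 5, best alternative -3; Player 2 gets 4, best alternative 0. No profitable deviation — NE.
(Middle, Right): Player 1 can switch to Up (0 → 5). Not NE.
(Down, Left): Player 2 can switch to Center (-3 → 1). Not NE.
(Down, Center): Player 1 can switch to Middle (-3 → 5). Not NE.
(Down, Right): Player 1 can switch to Up (-5 → 5). Not NE.

Pure-strategy Nash equilibria: (Up, Right); (Middle, Center)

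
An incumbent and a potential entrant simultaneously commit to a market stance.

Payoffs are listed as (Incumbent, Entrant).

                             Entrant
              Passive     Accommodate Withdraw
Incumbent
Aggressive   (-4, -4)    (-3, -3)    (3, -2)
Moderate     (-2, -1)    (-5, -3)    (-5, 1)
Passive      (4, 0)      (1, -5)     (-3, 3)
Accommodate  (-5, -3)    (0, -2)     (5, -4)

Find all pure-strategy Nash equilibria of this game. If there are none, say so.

Incumbent against Passive: payoffs -4, -2, 4, -5 → best response Passive.
Incumbent against Accommodate: payoffs -3, -5, 1, 0 → best response Passive.
Incumbent against Withdraw: payoffs 3, -5, -3, 5 → best response Accommodate.
Entrant against Aggressive: payoffs -4, -3, -2 → best response Withdraw.
Entrant against Moderate: payoffs -1, -3, 1 → best response Withdraw.
Entrant against Passive: payoffs 0, -5, 3 → best response Withdraw.
Entrant against Accommodate: payoffs -3, -2, -4 → best response Accommodate.
No profile is a mutual best response for all players.

No pure-strategy Nash equilibrium.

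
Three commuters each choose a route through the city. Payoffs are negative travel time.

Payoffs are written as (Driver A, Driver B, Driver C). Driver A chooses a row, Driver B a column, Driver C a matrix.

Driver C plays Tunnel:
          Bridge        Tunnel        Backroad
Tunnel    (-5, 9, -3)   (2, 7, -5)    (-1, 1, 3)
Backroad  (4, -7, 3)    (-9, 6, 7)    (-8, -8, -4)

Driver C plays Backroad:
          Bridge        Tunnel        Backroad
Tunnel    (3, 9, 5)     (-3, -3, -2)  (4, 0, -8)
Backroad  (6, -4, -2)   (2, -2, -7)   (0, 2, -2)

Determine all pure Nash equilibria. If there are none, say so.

none

(Tunnel, Bridge, Tunnel): Driver A can switch to Backroad (-5 → 4). Not NE.
(Tunnel, Bridge, Backroad): Driver A can switch to Backroad (3 → 6). Not NE.
(Tunnel, Tunnel, Tunnel): Driver B can switch to Bridge (7 → 9). Not NE.
(Tunnel, Tunnel, Backroad): Driver A can switch to Backroad (-3 → 2). Not NE.
(Tunnel, Backroad, Tunnel): Driver B can switch to Bridge (1 → 9). Not NE.
(Tunnel, Backroad, Backroad): Driver B can switch to Bridge (0 → 9). Not NE.
(Backroad, Bridge, Tunnel): Driver B can switch to Tunnel (-7 → 6). Not NE.
(Backroad, Bridge, Backroad): Driver B can switch to Tunnel (-4 → -2). Not NE.
(Backroad, Tunnel, Tunnel): Driver A can switch to Tunnel (-9 → 2). Not NE.
(Backroad, Tunnel, Backroad): Driver B can switch to Backroad (-2 → 2). Not NE.
(Backroad, Backroad, Tunnel): Driver A can switch to Tunnel (-8 → -1). Not NE.
(Backroad, Backroad, Backroad): Driver A can switch to Tunnel (0 → 4). Not NE.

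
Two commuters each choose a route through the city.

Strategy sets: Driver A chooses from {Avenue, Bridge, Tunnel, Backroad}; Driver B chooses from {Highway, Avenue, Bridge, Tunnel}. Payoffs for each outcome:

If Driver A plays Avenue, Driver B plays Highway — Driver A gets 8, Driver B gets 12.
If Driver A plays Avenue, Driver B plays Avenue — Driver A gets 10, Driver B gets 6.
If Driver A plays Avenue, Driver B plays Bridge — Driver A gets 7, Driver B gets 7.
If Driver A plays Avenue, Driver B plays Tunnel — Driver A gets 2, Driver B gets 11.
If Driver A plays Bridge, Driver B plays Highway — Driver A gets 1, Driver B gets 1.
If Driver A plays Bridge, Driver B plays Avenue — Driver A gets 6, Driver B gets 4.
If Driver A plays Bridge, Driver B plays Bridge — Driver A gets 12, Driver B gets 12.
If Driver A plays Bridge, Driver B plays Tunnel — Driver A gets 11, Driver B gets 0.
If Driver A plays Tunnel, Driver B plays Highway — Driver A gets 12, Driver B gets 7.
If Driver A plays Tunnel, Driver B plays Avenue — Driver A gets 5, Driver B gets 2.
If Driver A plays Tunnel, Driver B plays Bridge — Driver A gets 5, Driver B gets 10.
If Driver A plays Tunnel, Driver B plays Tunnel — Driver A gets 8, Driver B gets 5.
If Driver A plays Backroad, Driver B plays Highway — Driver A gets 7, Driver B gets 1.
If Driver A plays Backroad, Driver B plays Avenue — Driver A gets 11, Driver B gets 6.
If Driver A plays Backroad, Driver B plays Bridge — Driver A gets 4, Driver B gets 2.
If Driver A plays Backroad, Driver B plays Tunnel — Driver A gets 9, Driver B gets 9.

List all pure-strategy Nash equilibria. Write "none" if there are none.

(Bridge, Bridge)

Driver A against Highway: payoffs 8, 1, 12, 7 → best response Tunnel.
Driver A against Avenue: payoffs 10, 6, 5, 11 → best response Backroad.
Driver A against Bridge: payoffs 7, 12, 5, 4 → best response Bridge.
Driver A against Tunnel: payoffs 2, 11, 8, 9 → best response Bridge.
Driver B against Avenue: payoffs 12, 6, 7, 11 → best response Highway.
Driver B against Bridge: payoffs 1, 4, 12, 0 → best response Bridge.
Driver B against Tunnel: payoffs 7, 2, 10, 5 → best response Bridge.
Driver B against Backroad: payoffs 1, 6, 2, 9 → best response Tunnel.
Mutual best responses: (Bridge, Bridge).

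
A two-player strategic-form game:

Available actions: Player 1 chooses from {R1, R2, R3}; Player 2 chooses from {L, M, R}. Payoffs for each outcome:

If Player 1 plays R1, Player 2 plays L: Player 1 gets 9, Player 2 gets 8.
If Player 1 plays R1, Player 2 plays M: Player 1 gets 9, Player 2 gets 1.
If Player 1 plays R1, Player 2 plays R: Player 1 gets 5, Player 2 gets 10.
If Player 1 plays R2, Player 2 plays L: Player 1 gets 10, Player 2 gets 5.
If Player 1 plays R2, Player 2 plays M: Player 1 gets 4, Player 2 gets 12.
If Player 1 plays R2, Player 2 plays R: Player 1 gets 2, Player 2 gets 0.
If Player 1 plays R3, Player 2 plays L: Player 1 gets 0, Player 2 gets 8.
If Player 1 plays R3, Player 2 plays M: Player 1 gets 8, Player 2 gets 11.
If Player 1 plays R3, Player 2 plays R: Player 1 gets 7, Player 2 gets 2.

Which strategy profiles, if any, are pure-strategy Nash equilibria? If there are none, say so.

(R1, L): Player 1 can switch to R2 (9 → 10). Not NE.
(R1, M): Player 2 can switch to L (1 → 8). Not NE.
(R1, R): Player 1 can switch to R3 (5 → 7). Not NE.
(R2, L): Player 2 can switch to M (5 → 12). Not NE.
(R2, M): Player 1 can switch to R1 (4 → 9). Not NE.
(R2, R): Player 1 can switch to R1 (2 → 5). Not NE.
(R3, L): Player 1 can switch to R1 (0 → 9). Not NE.
(R3, M): Player 1 can switch to R1 (8 → 9). Not NE.
(R3, R): Player 2 can switch to L (2 → 8). Not NE.

There is no pure-strategy Nash equilibrium.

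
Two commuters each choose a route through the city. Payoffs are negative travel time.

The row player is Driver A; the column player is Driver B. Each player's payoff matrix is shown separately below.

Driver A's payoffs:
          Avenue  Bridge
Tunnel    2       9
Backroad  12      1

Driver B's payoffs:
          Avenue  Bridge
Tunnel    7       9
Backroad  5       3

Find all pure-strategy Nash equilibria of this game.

Mark each player's best response to every combination of opponents' strategies; a profile where every player is best-responding is a pure Nash equilibrium.
Driver A against Avenue: payoffs 2, 12 → best response Backroad.
Driver A against Bridge: payoffs 9, 1 → best response Tunnel.
Driver B against Tunnel: payoffs 7, 9 → best response Bridge.
Driver B against Backroad: payoffs 5, 3 → best response Avenue.
Mutual best responses: (Tunnel, Bridge); (Backroad, Avenue).

The pure Nash equilibria are (Tunnel, Bridge); (Backroad, Avenue).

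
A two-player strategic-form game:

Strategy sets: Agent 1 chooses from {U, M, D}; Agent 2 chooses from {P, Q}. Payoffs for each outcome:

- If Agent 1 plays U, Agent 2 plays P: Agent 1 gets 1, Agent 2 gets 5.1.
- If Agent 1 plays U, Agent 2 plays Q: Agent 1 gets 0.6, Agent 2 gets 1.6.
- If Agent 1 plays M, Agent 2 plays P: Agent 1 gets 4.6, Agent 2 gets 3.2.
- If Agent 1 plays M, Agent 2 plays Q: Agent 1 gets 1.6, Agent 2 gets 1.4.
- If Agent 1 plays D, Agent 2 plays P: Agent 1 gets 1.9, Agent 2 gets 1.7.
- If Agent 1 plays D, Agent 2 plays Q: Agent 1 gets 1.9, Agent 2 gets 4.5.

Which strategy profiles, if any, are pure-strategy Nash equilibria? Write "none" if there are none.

The pure Nash equilibria are (M, P), (D, Q).

Agent 1 against P: payoffs 1, 4.6, 1.9 → best response M.
Agent 1 against Q: payoffs 0.6, 1.6, 1.9 → best response D.
Agent 2 against U: payoffs 5.1, 1.6 → best response P.
Agent 2 against M: payoffs 3.2, 1.4 → best response P.
Agent 2 against D: payoffs 1.7, 4.5 → best response Q.
Mutual best responses: (M, P); (D, Q).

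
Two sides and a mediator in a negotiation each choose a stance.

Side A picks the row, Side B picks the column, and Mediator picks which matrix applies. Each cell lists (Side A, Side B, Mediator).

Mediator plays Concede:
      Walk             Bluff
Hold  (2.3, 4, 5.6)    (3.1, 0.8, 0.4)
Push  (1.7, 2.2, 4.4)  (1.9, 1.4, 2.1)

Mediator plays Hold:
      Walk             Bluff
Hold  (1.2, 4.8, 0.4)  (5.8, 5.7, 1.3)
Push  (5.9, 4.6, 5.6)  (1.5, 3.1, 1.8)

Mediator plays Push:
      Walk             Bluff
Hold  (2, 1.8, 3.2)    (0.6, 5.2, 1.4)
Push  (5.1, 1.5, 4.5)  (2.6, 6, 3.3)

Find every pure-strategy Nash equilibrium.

Side A against (Walk, Concede): payoffs 2.3, 1.7 → best response Hold.
Side A against (Walk, Hold): payoffs 1.2, 5.9 → best response Push.
Side A against (Walk, Push): payoffs 2, 5.1 → best response Push.
Side A against (Bluff, Concede): payoffs 3.1, 1.9 → best response Hold.
Side A against (Bluff, Hold): payoffs 5.8, 1.5 → best response Hold.
Side A against (Bluff, Push): payoffs 0.6, 2.6 → best response Push.
Side B against (Hold, Concede): payoffs 4, 0.8 → best response Walk.
Side B against (Hold, Hold): payoffs 4.8, 5.7 → best response Bluff.
Side B against (Hold, Push): payoffs 1.8, 5.2 → best response Bluff.
Side B against (Push, Concede): payoffs 2.2, 1.4 → best response Walk.
Side B against (Push, Hold): payoffs 4.6, 3.1 → best response Walk.
Side B against (Push, Push): payoffs 1.5, 6 → best response Bluff.
Mediator against (Hold, Walk): payoffs 5.6, 0.4, 3.2 → best response Concede.
Mediator against (Hold, Bluff): payoffs 0.4, 1.3, 1.4 → best response Push.
Mediator against (Push, Walk): payoffs 4.4, 5.6, 4.5 → best response Hold.
Mediator against (Push, Bluff): payoffs 2.1, 1.8, 3.3 → best response Push.
Mutual best responses: (Hold, Walk, Concede); (Push, Walk, Hold); (Push, Bluff, Push).

Pure-strategy Nash equilibria: (Hold, Walk, Concede), (Push, Walk, Hold), (Push, Bluff, Push)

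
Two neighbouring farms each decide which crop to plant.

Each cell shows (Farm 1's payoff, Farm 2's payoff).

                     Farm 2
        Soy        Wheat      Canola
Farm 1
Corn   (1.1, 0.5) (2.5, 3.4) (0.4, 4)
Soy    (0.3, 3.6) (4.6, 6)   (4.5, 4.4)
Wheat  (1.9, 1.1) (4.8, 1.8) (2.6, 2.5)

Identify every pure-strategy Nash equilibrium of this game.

Farm 1 against Soy: payoffs 1.1, 0.3, 1.9 → best response Wheat.
Farm 1 against Wheat: payoffs 2.5, 4.6, 4.8 → best response Wheat.
Farm 1 against Canola: payoffs 0.4, 4.5, 2.6 → best response Soy.
Farm 2 against Corn: payoffs 0.5, 3.4, 4 → best response Canola.
Farm 2 against Soy: payoffs 3.6, 6, 4.4 → best response Wheat.
Farm 2 against Wheat: payoffs 1.1, 1.8, 2.5 → best response Canola.
No profile is a mutual best response for all players.

There is no pure-strategy Nash equilibrium.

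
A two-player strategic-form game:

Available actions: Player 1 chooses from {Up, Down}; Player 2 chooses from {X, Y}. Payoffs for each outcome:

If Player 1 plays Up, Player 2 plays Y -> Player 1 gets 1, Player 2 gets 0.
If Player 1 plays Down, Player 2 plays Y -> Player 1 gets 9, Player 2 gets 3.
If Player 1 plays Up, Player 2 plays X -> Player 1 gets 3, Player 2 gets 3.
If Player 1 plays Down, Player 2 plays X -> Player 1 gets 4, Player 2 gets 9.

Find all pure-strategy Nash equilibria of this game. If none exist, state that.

Player 1 against X: payoffs 3, 4 → best response Down.
Player 1 against Y: payoffs 1, 9 → best response Down.
Player 2 against Up: payoffs 3, 0 → best response X.
Player 2 against Down: payoffs 9, 3 → best response X.
Mutual best responses: (Down, X).

(Down, X)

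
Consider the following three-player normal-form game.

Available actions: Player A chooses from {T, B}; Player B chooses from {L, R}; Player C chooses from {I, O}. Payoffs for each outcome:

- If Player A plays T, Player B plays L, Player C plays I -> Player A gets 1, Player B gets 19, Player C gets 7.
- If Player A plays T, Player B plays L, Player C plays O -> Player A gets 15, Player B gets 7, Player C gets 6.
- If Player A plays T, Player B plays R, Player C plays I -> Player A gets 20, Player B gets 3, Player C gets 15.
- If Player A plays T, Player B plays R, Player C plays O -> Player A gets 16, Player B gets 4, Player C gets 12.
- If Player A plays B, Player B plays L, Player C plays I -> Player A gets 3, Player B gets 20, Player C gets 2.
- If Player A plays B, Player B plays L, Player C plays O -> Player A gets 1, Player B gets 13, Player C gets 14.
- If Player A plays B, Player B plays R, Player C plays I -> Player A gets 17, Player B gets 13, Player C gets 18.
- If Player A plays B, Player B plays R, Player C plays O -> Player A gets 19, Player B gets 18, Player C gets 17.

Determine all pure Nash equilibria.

none

(T, L, I): Player A can switch to B (1 → 3). Not NE.
(T, L, O): Player C can switch to I (6 → 7). Not NE.
(T, R, I): Player B can switch to L (3 → 19). Not NE.
(T, R, O): Player A can switch to B (16 → 19). Not NE.
(B, L, I): Player C can switch to O (2 → 14). Not NE.
(B, L, O): Player A can switch to T (1 → 15). Not NE.
(B, R, I): Player A can switch to T (17 → 20). Not NE.
(B, R, O): Player C can switch to I (17 → 18). Not NE.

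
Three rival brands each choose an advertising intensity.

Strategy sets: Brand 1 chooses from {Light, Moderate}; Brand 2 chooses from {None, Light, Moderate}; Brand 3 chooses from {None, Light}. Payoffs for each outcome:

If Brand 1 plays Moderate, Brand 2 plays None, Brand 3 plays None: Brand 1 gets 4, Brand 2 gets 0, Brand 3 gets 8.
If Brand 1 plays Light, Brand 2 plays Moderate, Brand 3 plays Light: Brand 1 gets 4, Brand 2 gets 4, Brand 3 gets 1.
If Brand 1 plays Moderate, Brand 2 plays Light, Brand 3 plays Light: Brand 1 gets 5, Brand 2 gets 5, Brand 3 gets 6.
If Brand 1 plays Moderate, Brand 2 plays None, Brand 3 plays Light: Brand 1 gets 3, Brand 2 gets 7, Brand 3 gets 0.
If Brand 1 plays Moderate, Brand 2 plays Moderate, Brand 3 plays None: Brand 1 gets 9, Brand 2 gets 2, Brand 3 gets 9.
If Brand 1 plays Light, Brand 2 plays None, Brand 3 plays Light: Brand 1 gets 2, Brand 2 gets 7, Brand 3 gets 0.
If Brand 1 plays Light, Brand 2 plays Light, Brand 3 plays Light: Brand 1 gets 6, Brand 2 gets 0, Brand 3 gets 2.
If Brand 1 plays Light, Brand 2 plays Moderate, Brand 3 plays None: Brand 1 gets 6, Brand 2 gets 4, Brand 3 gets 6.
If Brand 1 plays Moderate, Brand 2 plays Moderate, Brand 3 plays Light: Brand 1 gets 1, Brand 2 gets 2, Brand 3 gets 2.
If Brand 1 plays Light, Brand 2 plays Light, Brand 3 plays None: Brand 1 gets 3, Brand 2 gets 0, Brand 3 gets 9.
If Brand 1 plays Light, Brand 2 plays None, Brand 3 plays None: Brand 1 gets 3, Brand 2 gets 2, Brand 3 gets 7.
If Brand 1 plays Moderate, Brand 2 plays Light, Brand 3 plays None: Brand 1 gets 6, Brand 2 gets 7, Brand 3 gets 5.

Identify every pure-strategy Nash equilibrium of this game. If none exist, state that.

Brand 1 against (None, None): payoffs 3, 4 → best response Moderate.
Brand 1 against (None, Light): payoffs 2, 3 → best response Moderate.
Brand 1 against (Light, None): payoffs 3, 6 → best response Moderate.
Brand 1 against (Light, Light): payoffs 6, 5 → best response Light.
Brand 1 against (Moderate, None): payoffs 6, 9 → best response Moderate.
Brand 1 against (Moderate, Light): payoffs 4, 1 → best response Light.
Brand 2 against (Light, None): payoffs 2, 0, 4 → best response Moderate.
Brand 2 against (Light, Light): payoffs 7, 0, 4 → best response None.
Brand 2 against (Moderate, None): payoffs 0, 7, 2 → best response Light.
Brand 2 against (Moderate, Light): payoffs 7, 5, 2 → best response None.
Brand 3 against (Light, None): payoffs 7, 0 → best response None.
Brand 3 against (Light, Light): payoffs 9, 2 → best response None.
Brand 3 against (Light, Moderate): payoffs 6, 1 → best response None.
Brand 3 against (Moderate, None): payoffs 8, 0 → best response None.
Brand 3 against (Moderate, Light): payoffs 5, 6 → best response Light.
Brand 3 against (Moderate, Moderate): payoffs 9, 2 → best response None.
No profile is a mutual best response for all players.

There is no pure-strategy Nash equilibrium.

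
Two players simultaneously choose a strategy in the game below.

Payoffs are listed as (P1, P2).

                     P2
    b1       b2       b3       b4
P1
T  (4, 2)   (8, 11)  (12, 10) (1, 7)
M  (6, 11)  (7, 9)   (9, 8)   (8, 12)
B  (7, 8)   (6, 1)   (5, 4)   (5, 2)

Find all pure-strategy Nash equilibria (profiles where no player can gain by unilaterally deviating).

Check each profile: it is a Nash equilibrium iff no player can strictly gain by switching unilaterally.
(T, b1): P1 can switch to M (4 → 6). Not NE.
(T, b2): P1 gets 8, best alternative 7; P2 gets 11, best alternative 10. No profitable deviation — NE.
(T, b3): P2 can switch to b2 (10 → 11). Not NE.
(T, b4): P1 can switch to M (1 → 8). Not NE.
(M, b1): P1 can switch to B (6 → 7). Not NE.
(M, b2): P1 can switch to T (7 → 8). Not NE.
(M, b3): P1 can switch to T (9 → 12). Not NE.
(M, b4): P1 gets 8, best alternative 5; P2 gets 12, best alternative 11. No profitable deviation — NE.
(B, b1): P1 gets 7, best alternative 6; P2 gets 8, best alternative 4. No profitable deviation — NE.
(B, b2): P1 can switch to T (6 → 8). Not NE.
(B, b3): P1 can switch to T (5 → 12). Not NE.
(B, b4): P1 can switch to M (5 → 8). Not NE.

Pure-strategy Nash equilibria: (T, b2) and (M, b4) and (B, b1)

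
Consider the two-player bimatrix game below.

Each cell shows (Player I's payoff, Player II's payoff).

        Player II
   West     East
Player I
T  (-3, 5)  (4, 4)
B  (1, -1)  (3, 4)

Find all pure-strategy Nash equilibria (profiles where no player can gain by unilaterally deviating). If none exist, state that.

For each player, find the best response to each opponent profile; mutual best responses are the pure NE.
Player I against West: payoffs -3, 1 → best response B.
Player I against East: payoffs 4, 3 → best response T.
Player II against T: payoffs 5, 4 → best response West.
Player II against B: payoffs -1, 4 → best response East.
No profile is a mutual best response for all players.

There is no pure-strategy Nash equilibrium.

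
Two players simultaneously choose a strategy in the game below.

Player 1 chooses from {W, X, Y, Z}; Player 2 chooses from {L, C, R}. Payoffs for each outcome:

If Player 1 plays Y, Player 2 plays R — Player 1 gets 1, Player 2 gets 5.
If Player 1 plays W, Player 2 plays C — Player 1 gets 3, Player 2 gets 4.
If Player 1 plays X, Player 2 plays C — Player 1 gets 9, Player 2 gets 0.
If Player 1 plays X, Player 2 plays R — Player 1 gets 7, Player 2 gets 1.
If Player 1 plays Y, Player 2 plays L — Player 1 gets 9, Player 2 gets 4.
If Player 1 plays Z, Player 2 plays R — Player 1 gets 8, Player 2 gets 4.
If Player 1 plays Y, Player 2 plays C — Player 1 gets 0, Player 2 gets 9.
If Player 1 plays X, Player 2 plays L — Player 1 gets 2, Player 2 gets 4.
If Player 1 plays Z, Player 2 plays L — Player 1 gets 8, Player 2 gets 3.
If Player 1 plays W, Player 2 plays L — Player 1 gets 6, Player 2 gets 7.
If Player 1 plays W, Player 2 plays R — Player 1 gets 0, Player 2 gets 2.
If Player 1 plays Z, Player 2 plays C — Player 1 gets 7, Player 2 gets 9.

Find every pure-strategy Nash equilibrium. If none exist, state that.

This game has no pure Nash equilibrium.

Player 1 against L: payoffs 6, 2, 9, 8 → best response Y.
Player 1 against C: payoffs 3, 9, 0, 7 → best response X.
Player 1 against R: payoffs 0, 7, 1, 8 → best response Z.
Player 2 against W: payoffs 7, 4, 2 → best response L.
Player 2 against X: payoffs 4, 0, 1 → best response L.
Player 2 against Y: payoffs 4, 9, 5 → best response C.
Player 2 against Z: payoffs 3, 9, 4 → best response C.
No profile is a mutual best response for all players.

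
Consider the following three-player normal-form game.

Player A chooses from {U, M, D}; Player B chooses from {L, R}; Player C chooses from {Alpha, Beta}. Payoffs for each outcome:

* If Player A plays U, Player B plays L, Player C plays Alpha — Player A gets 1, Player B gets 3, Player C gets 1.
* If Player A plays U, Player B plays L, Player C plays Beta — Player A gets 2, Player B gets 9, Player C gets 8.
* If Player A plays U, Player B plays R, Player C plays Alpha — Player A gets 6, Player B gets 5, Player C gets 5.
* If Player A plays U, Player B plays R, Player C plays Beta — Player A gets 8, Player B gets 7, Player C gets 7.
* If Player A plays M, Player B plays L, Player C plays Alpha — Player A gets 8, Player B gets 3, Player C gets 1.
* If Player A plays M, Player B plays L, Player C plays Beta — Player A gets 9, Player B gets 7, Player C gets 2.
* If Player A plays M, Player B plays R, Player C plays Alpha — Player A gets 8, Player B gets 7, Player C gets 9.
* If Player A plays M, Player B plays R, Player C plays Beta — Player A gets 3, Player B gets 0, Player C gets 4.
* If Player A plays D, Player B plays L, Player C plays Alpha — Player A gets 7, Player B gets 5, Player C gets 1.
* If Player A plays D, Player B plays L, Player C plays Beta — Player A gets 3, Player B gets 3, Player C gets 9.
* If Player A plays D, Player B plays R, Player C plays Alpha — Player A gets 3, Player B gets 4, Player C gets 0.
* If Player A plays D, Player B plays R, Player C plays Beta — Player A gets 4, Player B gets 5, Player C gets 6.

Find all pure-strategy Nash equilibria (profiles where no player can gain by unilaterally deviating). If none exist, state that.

(U, L, Alpha): Player A can switch to M (1 → 8). Not NE.
(U, L, Beta): Player A can switch to M (2 → 9). Not NE.
(U, R, Alpha): Player A can switch to M (6 → 8). Not NE.
(U, R, Beta): Player B can switch to L (7 → 9). Not NE.
(M, L, Alpha): Player B can switch to R (3 → 7). Not NE.
(M, L, Beta): Player A gets 9, best alternative 3; Player B gets 7, best alternative 0; Player C gets 2, best alternative 1. No profitable deviation — NE.
(M, R, Alpha): Player A gets 8, best alternative 6; Player B gets 7, best alternative 3; Player C gets 9, best alternative 4. No profitable deviation — NE.
(M, R, Beta): Player A can switch to U (3 → 8). Not NE.
(The remaining 4 profiles each have a profitable deviation by the same check.)

The pure Nash equilibria are (M, L, Beta); (M, R, Alpha).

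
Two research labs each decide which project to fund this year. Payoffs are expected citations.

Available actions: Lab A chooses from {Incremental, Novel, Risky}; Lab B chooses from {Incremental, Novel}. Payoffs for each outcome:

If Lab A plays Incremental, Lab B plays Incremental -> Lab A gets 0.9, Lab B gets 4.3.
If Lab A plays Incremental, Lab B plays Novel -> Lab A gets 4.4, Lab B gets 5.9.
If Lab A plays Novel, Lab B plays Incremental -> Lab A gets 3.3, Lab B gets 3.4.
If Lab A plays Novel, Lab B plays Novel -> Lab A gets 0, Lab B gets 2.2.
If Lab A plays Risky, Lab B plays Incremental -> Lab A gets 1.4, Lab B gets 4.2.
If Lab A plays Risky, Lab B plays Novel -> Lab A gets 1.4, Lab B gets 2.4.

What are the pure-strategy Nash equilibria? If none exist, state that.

(Incremental, Novel), (Novel, Incremental)

Lab A against Incremental: payoffs 0.9, 3.3, 1.4 → best response Novel.
Lab A against Novel: payoffs 4.4, 0, 1.4 → best response Incremental.
Lab B against Incremental: payoffs 4.3, 5.9 → best response Novel.
Lab B against Novel: payoffs 3.4, 2.2 → best response Incremental.
Lab B against Risky: payoffs 4.2, 2.4 → best response Incremental.
Mutual best responses: (Incremental, Novel); (Novel, Incremental).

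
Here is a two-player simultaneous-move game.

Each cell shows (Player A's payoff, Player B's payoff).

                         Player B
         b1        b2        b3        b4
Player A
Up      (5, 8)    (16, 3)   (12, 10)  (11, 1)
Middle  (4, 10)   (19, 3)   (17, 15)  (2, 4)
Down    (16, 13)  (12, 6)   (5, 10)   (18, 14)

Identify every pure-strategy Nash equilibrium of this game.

Pure-strategy Nash equilibria: (Middle, b3) and (Down, b4)

For each player, find the best response to each opponent profile; mutual best responses are the pure NE.
Player A against b1: payoffs 5, 4, 16 → best response Down.
Player A against b2: payoffs 16, 19, 12 → best response Middle.
Player A against b3: payoffs 12, 17, 5 → best response Middle.
Player A against b4: payoffs 11, 2, 18 → best response Down.
Player B against Up: payoffs 8, 3, 10, 1 → best response b3.
Player B against Middle: payoffs 10, 3, 15, 4 → best response b3.
Player B against Down: payoffs 13, 6, 10, 14 → best response b4.
Mutual best responses: (Middle, b3); (Down, b4).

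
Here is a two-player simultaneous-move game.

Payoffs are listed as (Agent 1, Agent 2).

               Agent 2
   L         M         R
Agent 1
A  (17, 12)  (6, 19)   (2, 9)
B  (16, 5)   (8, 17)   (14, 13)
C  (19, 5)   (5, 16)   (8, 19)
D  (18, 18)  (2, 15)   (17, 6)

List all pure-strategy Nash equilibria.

Check each profile: it is a Nash equilibrium iff no player can strictly gain by switching unilaterally.
(A, L): Agent 1 can switch to C (17 → 19). Not NE.
(A, M): Agent 1 can switch to B (6 → 8). Not NE.
(A, R): Agent 1 can switch to B (2 → 14). Not NE.
(B, L): Agent 1 can switch to A (16 → 17). Not NE.
(B, M): Agent 1 gets 8, best alternative 6; Agent 2 gets 17, best alternative 13. No profitable deviation — NE.
(B, R): Agent 1 can switch to D (14 → 17). Not NE.
(C, L): Agent 2 can switch to M (5 → 16). Not NE.
(C, M): Agent 1 can switch to A (5 → 6). Not NE.
(C, R): Agent 1 can switch to B (8 → 14). Not NE.
(The remaining 3 profiles each have a profitable deviation by the same check.)

The unique pure-strategy Nash equilibrium is (B, M).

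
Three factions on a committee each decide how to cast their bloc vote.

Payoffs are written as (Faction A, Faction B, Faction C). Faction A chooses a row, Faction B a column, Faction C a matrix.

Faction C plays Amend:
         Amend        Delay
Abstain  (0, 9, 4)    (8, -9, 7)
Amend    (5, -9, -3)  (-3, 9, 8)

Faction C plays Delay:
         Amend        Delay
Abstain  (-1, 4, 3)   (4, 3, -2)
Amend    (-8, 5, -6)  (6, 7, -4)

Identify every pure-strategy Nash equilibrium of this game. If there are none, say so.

Faction A against (Amend, Amend): payoffs 0, 5 → best response Amend.
Faction A against (Amend, Delay): payoffs -1, -8 → best response Abstain.
Faction A against (Delay, Amend): payoffs 8, -3 → best response Abstain.
Faction A against (Delay, Delay): payoffs 4, 6 → best response Amend.
Faction B against (Abstain, Amend): payoffs 9, -9 → best response Amend.
Faction B against (Abstain, Delay): payoffs 4, 3 → best response Amend.
Faction B against (Amend, Amend): payoffs -9, 9 → best response Delay.
Faction B against (Amend, Delay): payoffs 5, 7 → best response Delay.
Faction C against (Abstain, Amend): payoffs 4, 3 → best response Amend.
Faction C against (Abstain, Delay): payoffs 7, -2 → best response Amend.
Faction C against (Amend, Amend): payoffs -3, -6 → best response Amend.
Faction C against (Amend, Delay): payoffs 8, -4 → best response Amend.
No profile is a mutual best response for all players.

There is no pure-strategy Nash equilibrium.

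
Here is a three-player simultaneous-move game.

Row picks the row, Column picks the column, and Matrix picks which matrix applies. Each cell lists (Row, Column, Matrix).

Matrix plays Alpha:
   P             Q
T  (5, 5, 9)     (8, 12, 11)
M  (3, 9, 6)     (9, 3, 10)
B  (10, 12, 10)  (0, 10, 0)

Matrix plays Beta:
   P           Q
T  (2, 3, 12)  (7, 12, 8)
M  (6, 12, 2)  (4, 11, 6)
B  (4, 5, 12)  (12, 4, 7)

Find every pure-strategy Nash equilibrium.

(T, P, Alpha): Row can switch to B (5 → 10). Not NE.
(T, P, Beta): Row can switch to M (2 → 6). Not NE.
(T, Q, Alpha): Row can switch to M (8 → 9). Not NE.
(T, Q, Beta): Row can switch to B (7 → 12). Not NE.
(M, P, Alpha): Row can switch to T (3 → 5). Not NE.
(M, P, Beta): Matrix can switch to Alpha (2 → 6). Not NE.
(The remaining 6 profiles each have a profitable deviation by the same check.)

No pure-strategy Nash equilibrium.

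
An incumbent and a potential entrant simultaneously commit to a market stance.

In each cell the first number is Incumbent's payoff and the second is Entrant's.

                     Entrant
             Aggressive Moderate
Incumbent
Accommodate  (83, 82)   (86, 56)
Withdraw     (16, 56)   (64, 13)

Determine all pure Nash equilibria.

(Accommodate, Aggressive)

Incumbent against Aggressive: payoffs 83, 16 → best response Accommodate.
Incumbent against Moderate: payoffs 86, 64 → best response Accommodate.
Entrant against Accommodate: payoffs 82, 56 → best response Aggressive.
Entrant against Withdraw: payoffs 56, 13 → best response Aggressive.
Mutual best responses: (Accommodate, Aggressive).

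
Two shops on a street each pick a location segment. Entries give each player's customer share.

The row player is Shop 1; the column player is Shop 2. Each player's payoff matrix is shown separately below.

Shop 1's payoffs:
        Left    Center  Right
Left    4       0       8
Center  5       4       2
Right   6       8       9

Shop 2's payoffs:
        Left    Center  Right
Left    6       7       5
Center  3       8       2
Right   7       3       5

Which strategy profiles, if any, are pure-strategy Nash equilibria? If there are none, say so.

Shop 1 against Left: payoffs 4, 5, 6 → best response Right.
Shop 1 against Center: payoffs 0, 4, 8 → best response Right.
Shop 1 against Right: payoffs 8, 2, 9 → best response Right.
Shop 2 against Left: payoffs 6, 7, 5 → best response Center.
Shop 2 against Center: payoffs 3, 8, 2 → best response Center.
Shop 2 against Right: payoffs 7, 3, 5 → best response Left.
Mutual best responses: (Right, Left).

Pure NE: (Right, Left)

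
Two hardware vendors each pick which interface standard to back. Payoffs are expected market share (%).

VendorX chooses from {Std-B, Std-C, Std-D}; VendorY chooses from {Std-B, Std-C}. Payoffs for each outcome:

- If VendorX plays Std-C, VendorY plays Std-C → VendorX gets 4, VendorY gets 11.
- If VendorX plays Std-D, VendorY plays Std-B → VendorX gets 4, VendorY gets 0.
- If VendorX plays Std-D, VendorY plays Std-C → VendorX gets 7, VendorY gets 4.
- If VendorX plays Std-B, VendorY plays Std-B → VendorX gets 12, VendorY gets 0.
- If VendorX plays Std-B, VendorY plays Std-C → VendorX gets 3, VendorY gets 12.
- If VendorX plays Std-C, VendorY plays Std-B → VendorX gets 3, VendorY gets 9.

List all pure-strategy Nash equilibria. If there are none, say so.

The unique pure-strategy Nash equilibrium is (Std-D, Std-C).

Check each profile: it is a Nash equilibrium iff no player can strictly gain by switching unilaterally.
(Std-B, Std-B): VendorY can switch to Std-C (0 → 12). Not NE.
(Std-B, Std-C): VendorX can switch to Std-C (3 → 4). Not NE.
(Std-C, Std-B): VendorX can switch to Std-B (3 → 12). Not NE.
(Std-C, Std-C): VendorX can switch to Std-D (4 → 7). Not NE.
(Std-D, Std-B): VendorX can switch to Std-B (4 → 12). Not NE.
(Std-D, Std-C): VendorX gets 7, best alternative 4; VendorY gets 4, best alternative 0. No profitable deviation — NE.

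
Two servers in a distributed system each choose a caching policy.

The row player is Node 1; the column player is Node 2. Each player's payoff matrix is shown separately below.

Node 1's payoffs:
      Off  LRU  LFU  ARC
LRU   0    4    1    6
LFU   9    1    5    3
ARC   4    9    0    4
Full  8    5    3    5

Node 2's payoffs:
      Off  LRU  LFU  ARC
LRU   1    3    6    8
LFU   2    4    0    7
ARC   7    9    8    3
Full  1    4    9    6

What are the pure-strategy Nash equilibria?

Pure-strategy Nash equilibria: (LRU, ARC), (ARC, LRU)

(LRU, Off): Node 1 can switch to LFU (0 → 9). Not NE.
(LRU, LRU): Node 1 can switch to ARC (4 → 9). Not NE.
(LRU, LFU): Node 1 can switch to LFU (1 → 5). Not NE.
(LRU, ARC): Node 1 gets 6, best alternative 5; Node 2 gets 8, best alternative 6. No profitable deviation — NE.
(LFU, Off): Node 2 can switch to LRU (2 → 4). Not NE.
(LFU, LRU): Node 1 can switch to LRU (1 → 4). Not NE.
(LFU, LFU): Node 2 can switch to Off (0 → 2). Not NE.
(ARC, LRU): Node 1 gets 9, best alternative 5; Node 2 gets 9, best alternative 8. No profitable deviation — NE.
(The remaining 8 profiles each have a profitable deviation by the same check.)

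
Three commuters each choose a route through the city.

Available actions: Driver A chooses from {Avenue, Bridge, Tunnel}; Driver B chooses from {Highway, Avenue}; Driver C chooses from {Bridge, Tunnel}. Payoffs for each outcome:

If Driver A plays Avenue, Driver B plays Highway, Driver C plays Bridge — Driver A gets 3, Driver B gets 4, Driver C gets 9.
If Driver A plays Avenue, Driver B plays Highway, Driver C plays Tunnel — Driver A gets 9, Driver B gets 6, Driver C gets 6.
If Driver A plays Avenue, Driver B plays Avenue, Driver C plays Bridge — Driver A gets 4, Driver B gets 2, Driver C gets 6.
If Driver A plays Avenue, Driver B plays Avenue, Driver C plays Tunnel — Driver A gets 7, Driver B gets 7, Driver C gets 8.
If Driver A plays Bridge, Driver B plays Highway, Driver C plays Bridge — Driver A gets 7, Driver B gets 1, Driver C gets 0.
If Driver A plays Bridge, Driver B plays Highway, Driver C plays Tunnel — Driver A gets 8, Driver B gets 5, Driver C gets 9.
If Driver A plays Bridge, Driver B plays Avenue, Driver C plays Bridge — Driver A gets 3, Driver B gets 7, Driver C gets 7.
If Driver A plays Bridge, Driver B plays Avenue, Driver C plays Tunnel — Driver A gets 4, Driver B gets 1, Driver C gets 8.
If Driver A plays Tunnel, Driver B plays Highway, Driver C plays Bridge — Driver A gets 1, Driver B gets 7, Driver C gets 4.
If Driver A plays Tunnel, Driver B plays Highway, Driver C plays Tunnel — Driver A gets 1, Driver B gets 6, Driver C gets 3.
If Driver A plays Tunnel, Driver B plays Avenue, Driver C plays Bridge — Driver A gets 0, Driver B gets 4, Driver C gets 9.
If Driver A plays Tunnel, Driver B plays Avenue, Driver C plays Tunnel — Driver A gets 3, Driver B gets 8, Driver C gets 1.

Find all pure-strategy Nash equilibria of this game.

Pure NE: (Avenue, Avenue, Tunnel)

(Avenue, Highway, Bridge): Driver A can switch to Bridge (3 → 7). Not NE.
(Avenue, Highway, Tunnel): Driver B can switch to Avenue (6 → 7). Not NE.
(Avenue, Avenue, Bridge): Driver B can switch to Highway (2 → 4). Not NE.
(Avenue, Avenue, Tunnel): Driver A gets 7, best alternative 4; Driver B gets 7, best alternative 6; Driver C gets 8, best alternative 6. No profitable deviation — NE.
(Bridge, Highway, Bridge): Driver B can switch to Avenue (1 → 7). Not NE.
(Bridge, Highway, Tunnel): Driver A can switch to Avenue (8 → 9). Not NE.
(Bridge, Avenue, Bridge): Driver A can switch to Avenue (3 → 4). Not NE.
(Bridge, Avenue, Tunnel): Driver A can switch to Avenue (4 → 7). Not NE.
(Tunnel, Highway, Bridge): Driver A can switch to Avenue (1 → 3). Not NE.
(The remaining 3 profiles each have a profitable deviation by the same check.)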